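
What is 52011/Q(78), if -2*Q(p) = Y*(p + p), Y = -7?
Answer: 17337/182 ≈ 95.258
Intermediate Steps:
Q(p) = 7*p (Q(p) = -(-7)*(p + p)/2 = -(-7)*2*p/2 = -(-7)*p = 7*p)
52011/Q(78) = 52011/((7*78)) = 52011/546 = 52011*(1/546) = 17337/182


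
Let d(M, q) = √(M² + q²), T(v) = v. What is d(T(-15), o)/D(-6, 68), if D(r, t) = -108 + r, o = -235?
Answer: -5*√2218/114 ≈ -2.0656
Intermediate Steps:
d(T(-15), o)/D(-6, 68) = √((-15)² + (-235)²)/(-108 - 6) = √(225 + 55225)/(-114) = √55450*(-1/114) = (5*√2218)*(-1/114) = -5*√2218/114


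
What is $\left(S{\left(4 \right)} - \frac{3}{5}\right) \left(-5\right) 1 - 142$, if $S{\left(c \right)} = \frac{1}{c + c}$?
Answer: $- \frac{1117}{8} \approx -139.63$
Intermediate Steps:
$S{\left(c \right)} = \frac{1}{2 c}$
$\left(S{\left(4 \right)} - \frac{3}{5}\right) \left(-5\right) 1 - 142 = \left(\frac{1}{2 \cdot 4} - \frac{3}{5}\right) \left(-5\right) 1 - 142 = \left(\frac{1}{2} \cdot \frac{1}{4} - \frac{3}{5}\right) \left(-5\right) 1 - 142 = \left(\frac{1}{8} - \frac{3}{5}\right) \left(-5\right) 1 - 142 = \left(- \frac{19}{40}\right) \left(-5\right) 1 - 142 = \frac{19}{8} \cdot 1 - 142 = \frac{19}{8} - 142 = - \frac{1117}{8}$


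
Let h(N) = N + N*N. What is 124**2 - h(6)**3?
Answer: -58712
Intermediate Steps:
h(N) = N + N**2
124**2 - h(6)**3 = 124**2 - (6*(1 + 6))**3 = 15376 - (6*7)**3 = 15376 - 1*42**3 = 15376 - 1*74088 = 15376 - 74088 = -58712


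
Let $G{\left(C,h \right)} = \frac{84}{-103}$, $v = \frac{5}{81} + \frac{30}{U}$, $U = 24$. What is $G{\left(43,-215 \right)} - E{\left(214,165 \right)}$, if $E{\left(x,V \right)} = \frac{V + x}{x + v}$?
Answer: $- \frac{18507912}{7185383} \approx -2.5758$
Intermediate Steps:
$v = \frac{425}{324}$ ($v = \frac{5}{81} + \frac{30}{24} = 5 \cdot \frac{1}{81} + 30 \cdot \frac{1}{24} = \frac{5}{81} + \frac{5}{4} = \frac{425}{324} \approx 1.3117$)
$G{\left(C,h \right)} = - \frac{84}{103}$ ($G{\left(C,h \right)} = 84 \left(- \frac{1}{103}\right) = - \frac{84}{103}$)
$E{\left(x,V \right)} = \frac{V + x}{\frac{425}{324} + x}$ ($E{\left(x,V \right)} = \frac{V + x}{x + \frac{425}{324}} = \frac{V + x}{\frac{425}{324} + x}$)
$G{\left(43,-215 \right)} - E{\left(214,165 \right)} = - \frac{84}{103} - \frac{324 \left(165 + 214\right)}{425 + 324 \cdot 214} = - \frac{84}{103} - 324 \frac{1}{425 + 69336} \cdot 379 = - \frac{84}{103} - 324 \cdot \frac{1}{69761} \cdot 379 = - \frac{84}{103} - \frac{122796}{69761} = - \frac{18507912}{7185383}$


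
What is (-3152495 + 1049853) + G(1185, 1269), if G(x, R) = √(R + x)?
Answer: -2102642 + √2454 ≈ -2.1026e+6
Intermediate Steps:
(-3152495 + 1049853) + G(1185, 1269) = (-3152495 + 1049853) + √(1269 + 1185) = -2102642 + √2454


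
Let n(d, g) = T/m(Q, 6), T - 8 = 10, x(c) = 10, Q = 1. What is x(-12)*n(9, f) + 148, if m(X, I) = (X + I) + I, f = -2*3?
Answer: 2104/13 ≈ 161.85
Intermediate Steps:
T = 18 (T = 8 + 10 = 18)
f = -6
m(X, I) = X + 2*I (m(X, I) = (I + X) + I = X + 2*I)
n(d, g) = 18/13 (n(d, g) = 18/(1 + 2*6) = 18/(1 + 12) = 18/13)
x(-12)*n(9, f) + 148 = 10*(18/13) + 148 = 180/13 + 148 = 2104/13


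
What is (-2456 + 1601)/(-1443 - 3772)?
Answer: 171/1043 ≈ 0.16395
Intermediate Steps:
(-2456 + 1601)/(-1443 - 3772) = -855/(-5215) = -855*(-1/5215) = 171/1043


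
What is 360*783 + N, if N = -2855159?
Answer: -2573279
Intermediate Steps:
360*783 + N = 360*783 - 2855159 = 281880 - 2855159 = -2573279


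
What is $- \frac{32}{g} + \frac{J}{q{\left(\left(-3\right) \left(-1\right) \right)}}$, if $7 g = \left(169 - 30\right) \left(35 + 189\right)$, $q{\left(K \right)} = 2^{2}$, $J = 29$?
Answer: $\frac{4027}{556} \approx 7.2428$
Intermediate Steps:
$q{\left(K \right)} = 4$
$g = 4448$ ($g = \frac{\left(169 - 30\right) \left(35 + 189\right)}{7} = \frac{139 \cdot 224}{7} = \frac{1}{7} \cdot 31136 = 4448$)
$- \frac{32}{g} + \frac{J}{q{\left(\left(-3\right) \left(-1\right) \right)}} = - \frac{32}{4448} + \frac{29}{4} = \left(-32\right) \frac{1}{4448} + 29 \cdot \frac{1}{4} = - \frac{1}{139} + \frac{29}{4} = \frac{4027}{556}$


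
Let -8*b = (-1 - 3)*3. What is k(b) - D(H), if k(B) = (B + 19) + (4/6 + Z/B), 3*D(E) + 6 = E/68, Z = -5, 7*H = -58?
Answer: 2365/119 ≈ 19.874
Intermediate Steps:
H = -58/7 (H = (1/7)*(-58) = -58/7 ≈ -8.2857)
D(E) = -2 + E/204 (D(E) = -2 + (E/68)/3 = -2 + E/204)
b = 3/2 (b = -(-1 - 3)*3/8 = -(-1)*3/2 = -1/8*(-12) = 3/2 ≈ 1.5000)
k(B) = 59/3 + B - 5/B (k(B) = (B + 19) + (4/6 - 5/B) = (19 + B) + (4*(1/6) - 5/B) = (19 + B) + (2/3 - 5/B) = 59/3 + B - 5/B)
k(b) - D(H) = (59/3 + 3/2 - 5/3/2) - (-2 + (1/204)*(-58/7)) = (59/3 + 3/2 - 5*2/3) - (-2 - 29/714) = (59/3 + 3/2 - 10/3) - 1*(-1457/714) = 107/6 + 1457/714 = 2365/119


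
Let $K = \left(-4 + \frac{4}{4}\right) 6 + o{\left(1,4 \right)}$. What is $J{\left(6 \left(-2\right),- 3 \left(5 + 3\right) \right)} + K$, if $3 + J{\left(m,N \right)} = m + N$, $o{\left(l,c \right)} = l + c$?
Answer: $-52$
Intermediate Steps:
$o{\left(l,c \right)} = c + l$
$J{\left(m,N \right)} = -3 + N + m$ ($J{\left(m,N \right)} = -3 + \left(m + N\right) = -3 + \left(N + m\right) = -3 + N + m$)
$K = -13$ ($K = \left(-4 + \frac{4}{4}\right) 6 + \left(4 + 1\right) = \left(-4 + 4 \cdot \frac{1}{4}\right) 6 + 5 = \left(-4 + 1\right) 6 + 5 = \left(-3\right) 6 + 5 = -18 + 5 = -13$)
$J{\left(6 \left(-2\right),- 3 \left(5 + 3\right) \right)} + K = \left(-3 - 3 \left(5 + 3\right) + 6 \left(-2\right)\right) - 13 = \left(-3 - 24 - 12\right) - 13 = -39 - 13 = -52$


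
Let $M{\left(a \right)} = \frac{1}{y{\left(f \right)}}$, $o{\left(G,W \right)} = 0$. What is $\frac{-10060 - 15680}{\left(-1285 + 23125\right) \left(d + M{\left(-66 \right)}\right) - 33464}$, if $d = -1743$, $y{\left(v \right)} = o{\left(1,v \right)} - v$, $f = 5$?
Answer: $\frac{6435}{9526238} \approx 0.0006755$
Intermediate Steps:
$y{\left(v \right)} = - v$ ($y{\left(v \right)} = 0 - v = - v$)
$M{\left(a \right)} = - \frac{1}{5}$ ($M{\left(a \right)} = \frac{1}{\left(-1\right) 5} = \frac{1}{-5} = - \frac{1}{5}$)
$\frac{-10060 - 15680}{\left(-1285 + 23125\right) \left(d + M{\left(-66 \right)}\right) - 33464} = \frac{-10060 - 15680}{\left(-1285 + 23125\right) \left(-1743 - \frac{1}{5}\right) - 33464} = - \frac{25740}{21840 \left(- \frac{8716}{5}\right) - 33464} = - \frac{25740}{-38071488 - 33464} = - \frac{25740}{-38104952} = \left(-25740\right) \left(- \frac{1}{38104952}\right) = \frac{6435}{9526238}$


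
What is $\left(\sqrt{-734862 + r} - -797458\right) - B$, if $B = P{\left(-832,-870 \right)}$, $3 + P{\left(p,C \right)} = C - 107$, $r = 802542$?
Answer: $798438 + 12 \sqrt{470} \approx 7.987 \cdot 10^{5}$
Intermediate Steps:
$P{\left(p,C \right)} = -110 + C$ ($P{\left(p,C \right)} = -3 + \left(C - 107\right) = -3 + \left(-107 + C\right) = -110 + C$)
$B = -980$ ($B = -110 - 870 = -980$)
$\left(\sqrt{-734862 + r} - -797458\right) - B = \left(\sqrt{-734862 + 802542} - -797458\right) - -980 = \left(\sqrt{67680} + 797458\right) + 980 = \left(12 \sqrt{470} + 797458\right) + 980 = \left(797458 + 12 \sqrt{470}\right) + 980 = 798438 + 12 \sqrt{470}$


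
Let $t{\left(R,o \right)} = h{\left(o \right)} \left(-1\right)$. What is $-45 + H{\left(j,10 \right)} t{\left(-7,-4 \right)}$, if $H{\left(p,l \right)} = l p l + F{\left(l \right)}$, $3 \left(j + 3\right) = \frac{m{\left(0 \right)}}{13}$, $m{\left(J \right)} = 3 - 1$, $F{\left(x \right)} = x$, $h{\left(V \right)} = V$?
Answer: $- \frac{46195}{39} \approx -1184.5$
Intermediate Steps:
$m{\left(J \right)} = 2$ ($m{\left(J \right)} = 3 - 1 = 2$)
$j = - \frac{115}{39}$ ($j = -3 + \frac{2 \cdot \frac{1}{13}}{3} = -3 + \frac{1}{3} \cdot \frac{2}{13} = -3 + \frac{2}{39} = - \frac{115}{39} \approx -2.9487$)
$H{\left(p,l \right)} = l + p l^{2}$ ($H{\left(p,l \right)} = l p l + l = p l^{2} + l = l + p l^{2}$)
$t{\left(R,o \right)} = - o$ ($t{\left(R,o \right)} = o \left(-1\right) = - o$)
$-45 + H{\left(j,10 \right)} t{\left(-7,-4 \right)} = -45 + 10 \left(1 + 10 \left(- \frac{115}{39}\right)\right) \left(\left(-1\right) \left(-4\right)\right) = -45 + 10 \left(1 - \frac{1150}{39}\right) 4 = -45 + 10 \left(- \frac{1111}{39}\right) 4 = -45 - \frac{44440}{39} = - \frac{46195}{39}$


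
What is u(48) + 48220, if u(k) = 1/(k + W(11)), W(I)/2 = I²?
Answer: 13983801/290 ≈ 48220.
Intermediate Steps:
W(I) = 2*I²
u(k) = 1/(242 + k) (u(k) = 1/(k + 2*11²) = 1/(k + 2*121) = 1/(k + 242) = 1/(242 + k))
u(48) + 48220 = 1/(242 + 48) + 48220 = 1/290 + 48220 = 13983801/290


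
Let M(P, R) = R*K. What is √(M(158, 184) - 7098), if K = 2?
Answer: I*√6730 ≈ 82.037*I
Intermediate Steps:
M(P, R) = 2*R (M(P, R) = R*2 = 2*R)
√(M(158, 184) - 7098) = √(2*184 - 7098) = √(368 - 7098) = √(-6730) = I*√6730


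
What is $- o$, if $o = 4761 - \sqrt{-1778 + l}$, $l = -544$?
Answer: $-4761 + 3 i \sqrt{258} \approx -4761.0 + 48.187 i$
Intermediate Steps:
$o = 4761 - 3 i \sqrt{258}$ ($o = 4761 - \sqrt{-1778 - 544} = 4761 - \sqrt{-2322} = 4761 - 3 i \sqrt{258} \approx 4761.0 - 48.187 i$)
$- o = - (4761 - 3 i \sqrt{258}) = -4761 + 3 i \sqrt{258}$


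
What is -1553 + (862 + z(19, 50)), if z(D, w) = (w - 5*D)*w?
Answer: -2941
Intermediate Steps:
z(D, w) = w*(w - 5*D)
-1553 + (862 + z(19, 50)) = -1553 + (862 + 50*(50 - 5*19)) = -1553 + (862 + 50*(50 - 95)) = -1553 + (862 + 50*(-45)) = -1553 + (862 - 2250) = -1553 - 1388 = -2941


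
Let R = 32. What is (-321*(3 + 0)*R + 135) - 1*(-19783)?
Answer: -10898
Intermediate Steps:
(-321*(3 + 0)*R + 135) - 1*(-19783) = (-321*(3 + 0)*32 + 135) - 1*(-19783) = (-963*32 + 135) + 19783 = (-321*96 + 135) + 19783 = (-30816 + 135) + 19783 = -30681 + 19783 = -10898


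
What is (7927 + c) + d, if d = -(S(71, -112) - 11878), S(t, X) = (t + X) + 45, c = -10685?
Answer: 9116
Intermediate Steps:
S(t, X) = 45 + X + t (S(t, X) = (X + t) + 45 = 45 + X + t)
d = 11874 (d = -((45 - 112 + 71) - 11878) = -(4 - 11878) = -1*(-11874) = 11874)
(7927 + c) + d = (7927 - 10685) + 11874 = -2758 + 11874 = 9116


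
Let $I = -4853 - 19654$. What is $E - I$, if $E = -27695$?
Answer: $-3188$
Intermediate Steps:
$I = -24507$ ($I = -4853 - 19654 = -24507$)
$E - I = -27695 - -24507 = -27695 + 24507 = -3188$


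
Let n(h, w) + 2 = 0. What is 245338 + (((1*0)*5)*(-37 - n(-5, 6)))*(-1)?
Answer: 245338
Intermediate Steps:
n(h, w) = -2 (n(h, w) = -2 + 0 = -2)
245338 + (((1*0)*5)*(-37 - n(-5, 6)))*(-1) = 245338 + (((1*0)*5)*(-37 - 1*(-2)))*(-1) = 245338 + ((0*5)*(-37 + 2))*(-1) = 245338 + (0*(-35))*(-1) = 245338 + 0*(-1) = 245338 + 0 = 245338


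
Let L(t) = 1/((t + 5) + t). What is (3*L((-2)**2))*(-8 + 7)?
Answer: -3/13 ≈ -0.23077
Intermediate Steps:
L(t) = 1/(5 + 2*t) (L(t) = 1/((5 + t) + t) = 1/(5 + 2*t))
(3*L((-2)**2))*(-8 + 7) = (3/(5 + 2*(-2)**2))*(-8 + 7) = (3/(5 + 2*4))*(-1) = (3/(5 + 8))*(-1) = (3/13)*(-1) = -3/13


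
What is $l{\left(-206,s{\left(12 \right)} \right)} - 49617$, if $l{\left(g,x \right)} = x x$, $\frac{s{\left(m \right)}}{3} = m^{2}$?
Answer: $137007$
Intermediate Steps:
$s{\left(m \right)} = 3 m^{2}$
$l{\left(g,x \right)} = x^{2}$
$l{\left(-206,s{\left(12 \right)} \right)} - 49617 = \left(3 \cdot 12^{2}\right)^{2} - 49617 = \left(3 \cdot 144\right)^{2} - 49617 = 432^{2} - 49617 = 186624 - 49617 = 137007$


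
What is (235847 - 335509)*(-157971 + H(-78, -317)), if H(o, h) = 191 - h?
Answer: 15693077506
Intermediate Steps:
(235847 - 335509)*(-157971 + H(-78, -317)) = (235847 - 335509)*(-157971 + (191 - 1*(-317))) = -99662*(-157971 + (191 + 317)) = -99662*(-157971 + 508) = -99662*(-157463) = 15693077506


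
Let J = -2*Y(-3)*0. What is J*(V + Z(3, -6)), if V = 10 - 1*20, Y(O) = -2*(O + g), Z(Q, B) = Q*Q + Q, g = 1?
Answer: 0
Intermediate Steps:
Z(Q, B) = Q + Q**2 (Z(Q, B) = Q**2 + Q = Q + Q**2)
Y(O) = -2 - 2*O (Y(O) = -2*(O + 1) = -2*(1 + O) = -2 - 2*O)
J = 0 (J = -2*(-2 - 2*(-3))*0 = -2*(-2 + 6)*0 = -2*4*0 = -8*0 = 0)
V = -10 (V = 10 - 20 = -10)
J*(V + Z(3, -6)) = 0*(-10 + 3*(1 + 3)) = 0*(-10 + 3*4) = 0*(-10 + 12) = 0*2 = 0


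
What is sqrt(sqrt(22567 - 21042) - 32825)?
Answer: sqrt(-32825 + 5*sqrt(61)) ≈ 181.07*I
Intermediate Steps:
sqrt(sqrt(22567 - 21042) - 32825) = sqrt(sqrt(1525) - 32825) = sqrt(5*sqrt(61) - 32825) = sqrt(-32825 + 5*sqrt(61))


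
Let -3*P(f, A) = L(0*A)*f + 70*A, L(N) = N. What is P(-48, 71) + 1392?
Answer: -794/3 ≈ -264.67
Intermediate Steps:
P(f, A) = -70*A/3 (P(f, A) = -((0*A)*f + 70*A)/3 = -(0*f + 70*A)/3 = -(0 + 70*A)/3 = -70*A/3)
P(-48, 71) + 1392 = -70/3*71 + 1392 = -4970/3 + 1392 = -794/3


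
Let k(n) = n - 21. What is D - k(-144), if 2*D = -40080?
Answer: -19875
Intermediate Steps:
D = -20040 (D = (½)*(-40080) = -20040)
k(n) = -21 + n
D - k(-144) = -20040 - (-21 - 144) = -20040 - 1*(-165) = -20040 + 165 = -19875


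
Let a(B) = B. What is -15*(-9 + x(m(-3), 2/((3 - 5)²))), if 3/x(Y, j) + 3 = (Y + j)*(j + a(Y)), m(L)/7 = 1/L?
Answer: 135/13 ≈ 10.385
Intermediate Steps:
m(L) = 7/L
x(Y, j) = 3/(-3 + (Y + j)²) (x(Y, j) = 3/(-3 + (Y + j)*(j + Y)) = 3/(-3 + (Y + j)*(Y + j)) = 3/(-3 + (Y + j)²))
-15*(-9 + x(m(-3), 2/((3 - 5)²))) = -15*(-9 + 3/(-3 + (7/(-3))² + (2/((3 - 5)²))² + 2*(7/(-3))*(2/((3 - 5)²)))) = -15*(-9 + 3/(-3 + (7*(-⅓))² + (2/((-2)²))² + 2*(7*(-⅓))*(2/((-2)²)))) = -15*(-9 + 3/(-3 + (-7/3)² + (2/4)² + 2*(-7/3)*(2/4))) = -15*(-9 + 3/(-3 + 49/9 + (2*(¼))² + 2*(-7/3)*(2*(¼)))) = -15*(-9 + 3/(-3 + 49/9 + (½)² + 2*(-7/3)*(½))) = -15*(-9 + 3/(-3 + 49/9 + ¼ - 7/3)) = -15*(-9 + 3/(13/36)) = -15*(-9 + 3*(36/13)) = -15*(-9 + 108/13) = -15*(-9/13) = 135/13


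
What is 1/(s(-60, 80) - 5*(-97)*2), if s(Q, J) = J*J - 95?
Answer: 1/7275 ≈ 0.00013746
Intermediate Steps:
s(Q, J) = -95 + J² (s(Q, J) = J² - 95 = -95 + J²)
1/(s(-60, 80) - 5*(-97)*2) = 1/((-95 + 80²) - 5*(-97)*2) = 1/((-95 + 6400) + 485*2) = 1/(6305 + 970) = 1/7275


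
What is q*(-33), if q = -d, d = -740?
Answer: -24420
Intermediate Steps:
q = 740 (q = -1*(-740) = 740)
q*(-33) = 740*(-33) = -24420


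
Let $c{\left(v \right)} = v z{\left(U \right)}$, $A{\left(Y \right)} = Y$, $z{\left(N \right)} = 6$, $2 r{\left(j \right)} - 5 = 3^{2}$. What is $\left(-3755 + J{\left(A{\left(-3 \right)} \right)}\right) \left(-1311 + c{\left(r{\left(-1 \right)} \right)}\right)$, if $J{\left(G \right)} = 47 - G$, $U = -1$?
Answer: $4701645$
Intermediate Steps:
$r{\left(j \right)} = 7$ ($r{\left(j \right)} = \frac{5}{2} + \frac{3^{2}}{2} = \frac{5}{2} + \frac{1}{2} \cdot 9 = \frac{5}{2} + \frac{9}{2} = 7$)
$c{\left(v \right)} = 6 v$ ($c{\left(v \right)} = v 6 = 6 v$)
$\left(-3755 + J{\left(A{\left(-3 \right)} \right)}\right) \left(-1311 + c{\left(r{\left(-1 \right)} \right)}\right) = \left(-3755 + \left(47 - -3\right)\right) \left(-1311 + 6 \cdot 7\right) = \left(-3755 + \left(47 + 3\right)\right) \left(-1311 + 42\right) = \left(-3755 + 50\right) \left(-1269\right) = \left(-3705\right) \left(-1269\right) = 4701645$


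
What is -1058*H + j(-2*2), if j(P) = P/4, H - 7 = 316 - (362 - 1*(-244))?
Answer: 299413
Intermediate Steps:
H = -283 (H = 7 + (316 - (362 - 1*(-244))) = 7 + (316 - (362 + 244)) = 7 + (316 - 1*606) = 7 + (316 - 606) = 7 - 290 = -283)
j(P) = P/4 (j(P) = P*(¼) = P/4)
-1058*H + j(-2*2) = -1058*(-283) + (-2*2)/4 = 299414 + (¼)*(-4) = 299414 - 1 = 299413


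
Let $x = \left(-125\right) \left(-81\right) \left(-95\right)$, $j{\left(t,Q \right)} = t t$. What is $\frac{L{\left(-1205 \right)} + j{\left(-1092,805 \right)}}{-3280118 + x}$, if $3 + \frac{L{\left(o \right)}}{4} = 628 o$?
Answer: $\frac{1834508}{4241993} \approx 0.43246$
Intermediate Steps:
$j{\left(t,Q \right)} = t^{2}$
$L{\left(o \right)} = -12 + 2512 o$ ($L{\left(o \right)} = -12 + 4 \cdot 628 o = -12 + 2512 o$)
$x = -961875$ ($x = 10125 \left(-95\right) = -961875$)
$\frac{L{\left(-1205 \right)} + j{\left(-1092,805 \right)}}{-3280118 + x} = \frac{\left(-12 + 2512 \left(-1205\right)\right) + \left(-1092\right)^{2}}{-3280118 - 961875} = \frac{\left(-12 - 3026960\right) + 1192464}{-4241993} = \left(-3026972 + 1192464\right) \left(- \frac{1}{4241993}\right) = \left(-1834508\right) \left(- \frac{1}{4241993}\right) = \frac{1834508}{4241993}$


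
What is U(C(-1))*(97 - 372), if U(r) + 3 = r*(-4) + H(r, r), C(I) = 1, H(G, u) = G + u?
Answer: 1375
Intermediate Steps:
U(r) = -3 - 2*r (U(r) = -3 + (r*(-4) + (r + r)) = -3 + (-4*r + 2*r) = -3 - 2*r)
U(C(-1))*(97 - 372) = (-3 - 2*1)*(97 - 372) = (-3 - 2)*(-275) = -5*(-275) = 1375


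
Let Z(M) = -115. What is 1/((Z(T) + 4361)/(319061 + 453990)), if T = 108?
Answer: 773051/4246 ≈ 182.07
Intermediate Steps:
1/((Z(T) + 4361)/(319061 + 453990)) = 1/((-115 + 4361)/(319061 + 453990)) = 1/(4246/773051) = 773051/4246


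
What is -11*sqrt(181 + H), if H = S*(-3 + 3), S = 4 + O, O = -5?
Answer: -11*sqrt(181) ≈ -147.99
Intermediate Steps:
S = -1 (S = 4 - 5 = -1)
H = 0 (H = -(-3 + 3) = -1*0 = 0)
-11*sqrt(181 + H) = -11*sqrt(181 + 0) = -11*sqrt(181)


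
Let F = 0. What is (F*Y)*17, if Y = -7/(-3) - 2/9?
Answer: 0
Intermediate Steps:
Y = 19/9 (Y = -7*(-1/3) - 2*1/9 = 7/3 - 2/9 = 19/9 ≈ 2.1111)
(F*Y)*17 = (0*(19/9))*17 = 0*17 = 0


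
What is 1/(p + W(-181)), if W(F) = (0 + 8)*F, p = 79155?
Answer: 1/77707 ≈ 1.2869e-5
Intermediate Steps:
W(F) = 8*F
1/(p + W(-181)) = 1/(79155 + 8*(-181)) = 1/(79155 - 1448) = 1/77707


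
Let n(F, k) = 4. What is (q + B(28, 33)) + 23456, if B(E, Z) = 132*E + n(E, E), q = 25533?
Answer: 52689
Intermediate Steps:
B(E, Z) = 4 + 132*E (B(E, Z) = 132*E + 4 = 4 + 132*E)
(q + B(28, 33)) + 23456 = (25533 + (4 + 132*28)) + 23456 = (25533 + (4 + 3696)) + 23456 = (25533 + 3700) + 23456 = 29233 + 23456 = 52689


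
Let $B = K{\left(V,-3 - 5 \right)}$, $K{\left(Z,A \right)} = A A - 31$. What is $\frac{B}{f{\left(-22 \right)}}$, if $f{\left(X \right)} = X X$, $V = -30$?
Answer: $\frac{3}{44} \approx 0.068182$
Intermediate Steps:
$K{\left(Z,A \right)} = -31 + A^{2}$ ($K{\left(Z,A \right)} = A^{2} - 31 = -31 + A^{2}$)
$f{\left(X \right)} = X^{2}$
$B = 33$ ($B = -31 + \left(-3 - 5\right)^{2} = -31 + \left(-8\right)^{2} = -31 + 64 = 33$)
$\frac{B}{f{\left(-22 \right)}} = \frac{33}{\left(-22\right)^{2}} = \frac{33}{484} = 33 \cdot \frac{1}{484} = \frac{3}{44}$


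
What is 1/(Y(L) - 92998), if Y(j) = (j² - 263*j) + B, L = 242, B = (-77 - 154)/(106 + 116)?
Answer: -74/7257997 ≈ -1.0196e-5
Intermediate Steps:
B = -77/74 (B = -231/222 = -231*1/222 = -77/74 ≈ -1.0405)
Y(j) = -77/74 + j² - 263*j (Y(j) = (j² - 263*j) - 77/74 = -77/74 + j² - 263*j)
1/(Y(L) - 92998) = 1/((-77/74 + 242² - 263*242) - 92998) = 1/((-77/74 + 58564 - 63646) - 92998) = 1/(-376145/74 - 92998) = 1/(-7257997/74) = -74/7257997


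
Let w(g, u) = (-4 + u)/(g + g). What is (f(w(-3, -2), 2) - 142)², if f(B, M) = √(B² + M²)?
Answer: (142 - √5)² ≈ 19534.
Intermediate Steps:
w(g, u) = (-4 + u)/(2*g) (w(g, u) = (-4 + u)/((2*g)) = (-4 + u)*(1/(2*g)) = (-4 + u)/(2*g))
(f(w(-3, -2), 2) - 142)² = (√(((½)*(-4 - 2)/(-3))² + 2²) - 142)² = (√(((½)*(-⅓)*(-6))² + 4) - 142)² = (√(1² + 4) - 142)² = (√(1 + 4) - 142)² = (√5 - 142)² = (-142 + √5)²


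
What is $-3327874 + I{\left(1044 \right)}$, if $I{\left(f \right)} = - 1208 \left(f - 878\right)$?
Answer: $-3528402$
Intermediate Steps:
$I{\left(f \right)} = 1060624 - 1208 f$ ($I{\left(f \right)} = - 1208 \left(-878 + f\right) = 1060624 - 1208 f$)
$-3327874 + I{\left(1044 \right)} = -3327874 + \left(1060624 - 1261152\right) = -3327874 - 200528 = -3528402$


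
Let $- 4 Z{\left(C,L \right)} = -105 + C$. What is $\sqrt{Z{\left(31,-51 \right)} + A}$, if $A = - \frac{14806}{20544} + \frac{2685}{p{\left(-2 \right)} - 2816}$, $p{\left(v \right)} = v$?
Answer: $\frac{\sqrt{220295590014378}}{3618312} \approx 4.102$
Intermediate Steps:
$Z{\left(C,L \right)} = \frac{105}{4} - \frac{C}{4}$ ($Z{\left(C,L \right)} = - \frac{-105 + C}{4} = \frac{105}{4} - \frac{C}{4}$)
$A = - \frac{24220987}{14473248}$ ($A = - \frac{14806}{20544} + \frac{2685}{-2 - 2816} = \left(-14806\right) \frac{1}{20544} + \frac{2685}{-2 - 2816} = - \frac{7403}{10272} + \frac{2685}{-2818} = - \frac{7403}{10272} + 2685 \left(- \frac{1}{2818}\right) = - \frac{7403}{10272} - \frac{2685}{2818} = - \frac{24220987}{14473248} \approx -1.6735$)
$\sqrt{Z{\left(31,-51 \right)} + A} = \sqrt{\left(\frac{105}{4} - \frac{31}{4}\right) - \frac{24220987}{14473248}} = \sqrt{\frac{37}{2} - \frac{24220987}{14473248}} = \sqrt{\frac{243534101}{14473248}} = \frac{\sqrt{220295590014378}}{3618312}$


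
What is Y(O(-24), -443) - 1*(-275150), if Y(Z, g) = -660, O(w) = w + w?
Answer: 274490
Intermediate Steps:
O(w) = 2*w
Y(O(-24), -443) - 1*(-275150) = -660 - 1*(-275150) = -660 + 275150 = 274490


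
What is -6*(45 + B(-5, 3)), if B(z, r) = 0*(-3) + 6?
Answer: -306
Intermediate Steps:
B(z, r) = 6 (B(z, r) = 0 + 6 = 6)
-6*(45 + B(-5, 3)) = -6*(45 + 6) = -6*51 = -306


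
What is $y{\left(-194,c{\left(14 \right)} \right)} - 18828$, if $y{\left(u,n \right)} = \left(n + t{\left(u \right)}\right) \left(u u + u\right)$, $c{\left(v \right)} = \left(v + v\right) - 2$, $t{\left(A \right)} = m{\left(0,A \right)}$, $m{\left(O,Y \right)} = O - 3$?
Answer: $842338$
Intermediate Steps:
$m{\left(O,Y \right)} = -3 + O$
$t{\left(A \right)} = -3$ ($t{\left(A \right)} = -3 + 0 = -3$)
$c{\left(v \right)} = -2 + 2 v$ ($c{\left(v \right)} = 2 v - 2 = -2 + 2 v$)
$y{\left(u,n \right)} = \left(-3 + n\right) \left(u + u^{2}\right)$ ($y{\left(u,n \right)} = \left(n - 3\right) \left(u u + u\right) = \left(-3 + n\right) \left(u^{2} + u\right) = \left(-3 + n\right) \left(u + u^{2}\right)$)
$y{\left(-194,c{\left(14 \right)} \right)} - 18828 = - 194 \left(-3 + \left(-2 + 2 \cdot 14\right) - -582 + \left(-2 + 2 \cdot 14\right) \left(-194\right)\right) - 18828 = - 194 \left(-3 + \left(-2 + 28\right) + 582 + \left(-2 + 28\right) \left(-194\right)\right) - 18828 = - 194 \left(-3 + 26 + 582 + 26 \left(-194\right)\right) - 18828 = - 194 \left(-3 + 26 + 582 - 5044\right) - 18828 = \left(-194\right) \left(-4439\right) - 18828 = 861166 - 18828 = 842338$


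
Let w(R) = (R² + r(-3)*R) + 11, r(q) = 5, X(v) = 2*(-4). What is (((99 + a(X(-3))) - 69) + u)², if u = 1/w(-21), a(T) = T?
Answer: 58293225/120409 ≈ 484.13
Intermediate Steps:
X(v) = -8
w(R) = 11 + R² + 5*R (w(R) = (R² + 5*R) + 11 = 11 + R² + 5*R)
u = 1/347 (u = 1/(11 + (-21)² + 5*(-21)) = 1/(11 + 441 - 105) = 1/347 ≈ 0.0028818)
(((99 + a(X(-3))) - 69) + u)² = (((99 - 8) - 69) + 1/347)² = ((91 - 69) + 1/347)² = (22 + 1/347)² = (7635/347)² = 58293225/120409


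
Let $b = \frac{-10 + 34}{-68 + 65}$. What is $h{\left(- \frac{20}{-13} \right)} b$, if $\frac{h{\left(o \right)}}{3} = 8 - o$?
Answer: $- \frac{2016}{13} \approx -155.08$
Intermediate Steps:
$b = -8$ ($b = \frac{24}{-3} = 24 \left(- \frac{1}{3}\right) = -8$)
$h{\left(o \right)} = 24 - 3 o$ ($h{\left(o \right)} = 3 \left(8 - o\right) = 24 - 3 o$)
$h{\left(- \frac{20}{-13} \right)} b = \left(24 - 3 \left(- \frac{20}{-13}\right)\right) \left(-8\right) = \left(24 - 3 \left(\left(-20\right) \left(- \frac{1}{13}\right)\right)\right) \left(-8\right) = \left(24 - \frac{60}{13}\right) \left(-8\right) = \frac{252}{13} \left(-8\right) = - \frac{2016}{13}$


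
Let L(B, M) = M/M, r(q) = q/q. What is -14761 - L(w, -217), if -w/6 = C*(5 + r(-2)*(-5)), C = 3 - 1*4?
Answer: -14762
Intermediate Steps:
r(q) = 1
C = -1 (C = 3 - 4 = -1)
w = 0 (w = -(-6)*(5 + 1*(-5)) = -(-6)*(5 - 5) = -(-6)*0 = -6*0 = 0)
L(B, M) = 1
-14761 - L(w, -217) = -14761 - 1*1 = -14761 - 1 = -14762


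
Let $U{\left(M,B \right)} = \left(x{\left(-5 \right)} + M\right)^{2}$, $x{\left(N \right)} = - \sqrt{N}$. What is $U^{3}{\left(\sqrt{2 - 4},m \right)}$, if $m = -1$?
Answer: $-1183 + 374 \sqrt{10} \approx -0.30816$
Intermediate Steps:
$U{\left(M,B \right)} = \left(M - i \sqrt{5}\right)^{2}$ ($U{\left(M,B \right)} = \left(- \sqrt{-5} + M\right)^{2} = \left(- i \sqrt{5} + M\right)^{2} = \left(M - i \sqrt{5}\right)^{2}$)
$U^{3}{\left(\sqrt{2 - 4},m \right)} = \left(\left(\sqrt{2 - 4} - i \sqrt{5}\right)^{2}\right)^{3} = \left(\left(\sqrt{-2} - i \sqrt{5}\right)^{2}\right)^{3} = \left(\left(i \sqrt{2} - i \sqrt{5}\right)^{2}\right)^{3} = \left(i \sqrt{2} - i \sqrt{5}\right)^{6}$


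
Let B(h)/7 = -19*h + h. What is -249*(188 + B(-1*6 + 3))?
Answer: -140934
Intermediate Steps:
B(h) = -126*h (B(h) = 7*(-19*h + h) = 7*(-18*h) = -126*h)
-249*(188 + B(-1*6 + 3)) = -249*(188 - 126*(-1*6 + 3)) = -249*(188 - 126*(-6 + 3)) = -249*(188 - 126*(-3)) = -249*(188 + 378) = -249*566 = -140934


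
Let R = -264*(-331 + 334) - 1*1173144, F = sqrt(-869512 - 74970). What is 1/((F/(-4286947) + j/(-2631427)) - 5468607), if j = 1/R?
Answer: -137008148530869453386482279057492945702136592/749243720112952408832426516920447937620945715114767 + 5844152891011569335242827588864*I*sqrt(944482)/749243720112952408832426516920447937620945715114767 ≈ -1.8286e-7 + 7.5805e-18*I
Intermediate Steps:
F = I*sqrt(944482) (F = sqrt(-944482) = I*sqrt(944482) ≈ 971.84*I)
R = -1173936 (R = -264*3 - 1173144 = -792 - 1173144 = -1173936)
j = -1/1173936 (j = 1/(-1173936) = -1/1173936 ≈ -8.5184e-7)
1/((F/(-4286947) + j/(-2631427)) - 5468607) = 1/(((I*sqrt(944482))/(-4286947) - 1/1173936/(-2631427)) - 5468607) = 1/(((I*sqrt(944482))*(-1/4286947) - 1/1173936*(-1/2631427)) - 5468607) = 1/((-I*sqrt(944482)/4286947 + 1/3089126886672) - 5468607) = 1/((1/3089126886672 - I*sqrt(944482)/4286947) - 5468607) = 1/(-16893220916342705903/3089126886672 - I*sqrt(944482)/4286947)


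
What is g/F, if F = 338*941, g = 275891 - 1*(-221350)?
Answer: 497241/318058 ≈ 1.5634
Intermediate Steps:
g = 497241 (g = 275891 + 221350 = 497241)
F = 318058
g/F = 497241/318058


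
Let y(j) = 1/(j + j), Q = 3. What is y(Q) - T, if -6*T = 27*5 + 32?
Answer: 28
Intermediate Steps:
y(j) = 1/(2*j)
T = -167/6 (T = -(27*5 + 32)/6 = -(135 + 32)/6 = -⅙*167 = -167/6 ≈ -27.833)
y(Q) - T = (½)/3 - 1*(-167/6) = (½)*(⅓) + 167/6 = ⅙ + 167/6 = 28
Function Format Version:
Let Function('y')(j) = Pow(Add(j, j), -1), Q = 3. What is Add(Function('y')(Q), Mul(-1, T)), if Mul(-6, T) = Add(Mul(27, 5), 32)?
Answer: 28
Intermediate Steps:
Function('y')(j) = Mul(Rational(1, 2), Pow(j, -1)) (Function('y')(j) = Pow(Mul(2, j), -1) = Mul(Rational(1, 2), Pow(j, -1)))
T = Rational(-167, 6) (T = Mul(Rational(-1, 6), Add(Mul(27, 5), 32)) = Mul(Rational(-1, 6), Add(135, 32)) = Mul(Rational(-1, 6), 167) = Rational(-167, 6) ≈ -27.833)
Add(Function('y')(Q), Mul(-1, T)) = Add(Mul(Rational(1, 2), Pow(3, -1)), Mul(-1, Rational(-167, 6))) = Add(Mul(Rational(1, 2), Rational(1, 3)), Rational(167, 6)) = Add(Rational(1, 6), Rational(167, 6)) = 28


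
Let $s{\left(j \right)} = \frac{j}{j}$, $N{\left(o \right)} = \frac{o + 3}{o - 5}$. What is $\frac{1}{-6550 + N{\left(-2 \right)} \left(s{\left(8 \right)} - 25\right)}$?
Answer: $- \frac{7}{45826} \approx -0.00015275$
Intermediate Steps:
$N{\left(o \right)} = \frac{3 + o}{-5 + o}$
$s{\left(j \right)} = 1$
$\frac{1}{-6550 + N{\left(-2 \right)} \left(s{\left(8 \right)} - 25\right)} = \frac{1}{-6550 + \frac{3 - 2}{-5 - 2} \left(1 - 25\right)} = \frac{1}{-6550 + \frac{1}{-7} \cdot 1 \left(-24\right)} = \frac{1}{-6550 + \left(- \frac{1}{7}\right) 1 \left(-24\right)} = \frac{1}{-6550 - - \frac{24}{7}} = \frac{1}{-6550 + \frac{24}{7}} = \frac{1}{- \frac{45826}{7}} = - \frac{7}{45826}$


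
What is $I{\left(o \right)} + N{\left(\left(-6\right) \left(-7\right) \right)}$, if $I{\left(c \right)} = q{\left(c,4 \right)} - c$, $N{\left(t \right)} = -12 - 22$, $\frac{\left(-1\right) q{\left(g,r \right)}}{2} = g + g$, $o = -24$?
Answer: $86$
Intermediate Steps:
$q{\left(g,r \right)} = - 4 g$ ($q{\left(g,r \right)} = - 2 \left(g + g\right) = - 2 \cdot 2 g = - 4 g$)
$N{\left(t \right)} = -34$ ($N{\left(t \right)} = -12 - 22 = -34$)
$I{\left(c \right)} = - 5 c$ ($I{\left(c \right)} = - 4 c - c = - 5 c$)
$I{\left(o \right)} + N{\left(\left(-6\right) \left(-7\right) \right)} = \left(-5\right) \left(-24\right) - 34 = 120 - 34 = 86$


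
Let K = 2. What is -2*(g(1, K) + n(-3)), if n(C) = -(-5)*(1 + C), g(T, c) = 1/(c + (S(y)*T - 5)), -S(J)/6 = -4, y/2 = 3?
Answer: 418/21 ≈ 19.905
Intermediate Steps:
y = 6 (y = 2*3 = 6)
S(J) = 24 (S(J) = -6*(-4) = 24)
g(T, c) = 1/(-5 + c + 24*T) (g(T, c) = 1/(c + (24*T - 5)) = 1/(c + (-5 + 24*T)) = 1/(-5 + c + 24*T))
n(C) = 5 + 5*C (n(C) = -(-5 - 5*C) = 5 + 5*C)
-2*(g(1, K) + n(-3)) = -2*(1/(-5 + 2 + 24*1) + (5 + 5*(-3))) = -2*(1/(-5 + 2 + 24) + (5 - 15)) = -2*(1/21 - 10) = -2*(-209/21) = 418/21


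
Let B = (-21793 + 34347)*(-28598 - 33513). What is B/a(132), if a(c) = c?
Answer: -389870747/66 ≈ -5.9071e+6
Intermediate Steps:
B = -779741494 (B = 12554*(-62111) = -779741494)
B/a(132) = -779741494/132 = -779741494*1/132 = -389870747/66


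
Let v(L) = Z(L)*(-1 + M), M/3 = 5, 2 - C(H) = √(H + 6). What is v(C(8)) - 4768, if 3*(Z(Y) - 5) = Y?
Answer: -14066/3 - 14*√14/3 ≈ -4706.1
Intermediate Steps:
C(H) = 2 - √(6 + H) (C(H) = 2 - √(H + 6) = 2 - √(6 + H))
M = 15 (M = 3*5 = 15)
Z(Y) = 5 + Y/3
v(L) = 70 + 14*L/3 (v(L) = (5 + L/3)*(-1 + 15) = (5 + L/3)*14 = 70 + 14*L/3)
v(C(8)) - 4768 = (70 + 14*(2 - √(6 + 8))/3) - 4768 = (70 + 14*(2 - √14)/3) - 4768 = (70 + (28/3 - 14*√14/3)) - 4768 = (238/3 - 14*√14/3) - 4768 = -14066/3 - 14*√14/3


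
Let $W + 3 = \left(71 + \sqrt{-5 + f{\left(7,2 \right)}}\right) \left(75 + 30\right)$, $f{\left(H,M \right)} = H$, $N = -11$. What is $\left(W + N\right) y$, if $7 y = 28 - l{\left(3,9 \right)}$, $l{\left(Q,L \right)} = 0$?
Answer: $29764 + 420 \sqrt{2} \approx 30358.0$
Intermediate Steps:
$y = 4$ ($y = \frac{28 - 0}{7} = \frac{28 + 0}{7} = \frac{1}{7} \cdot 28 = 4$)
$W = 7452 + 105 \sqrt{2}$ ($W = -3 + \left(71 + \sqrt{-5 + 7}\right) \left(75 + 30\right) = -3 + \left(71 + \sqrt{2}\right) 105 = -3 + \left(7455 + 105 \sqrt{2}\right) = 7452 + 105 \sqrt{2} \approx 7600.5$)
$\left(W + N\right) y = \left(\left(7452 + 105 \sqrt{2}\right) - 11\right) 4 = \left(7441 + 105 \sqrt{2}\right) 4 = 29764 + 420 \sqrt{2}$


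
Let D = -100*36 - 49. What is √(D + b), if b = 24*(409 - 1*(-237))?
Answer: √11855 ≈ 108.88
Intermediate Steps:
b = 15504 (b = 24*(409 + 237) = 24*646 = 15504)
D = -3649 (D = -3600 - 49 = -3649)
√(D + b) = √(-3649 + 15504) = √11855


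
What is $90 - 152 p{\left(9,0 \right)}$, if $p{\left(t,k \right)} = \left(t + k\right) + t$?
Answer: $-2646$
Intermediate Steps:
$p{\left(t,k \right)} = k + 2 t$ ($p{\left(t,k \right)} = \left(k + t\right) + t = k + 2 t$)
$90 - 152 p{\left(9,0 \right)} = 90 - 152 \left(0 + 2 \cdot 9\right) = 90 - 152 \left(0 + 18\right) = 90 - 2736 = -2646$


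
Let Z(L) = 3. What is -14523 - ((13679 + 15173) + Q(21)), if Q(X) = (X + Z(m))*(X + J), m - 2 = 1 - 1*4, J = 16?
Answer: -44263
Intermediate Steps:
m = -1 (m = 2 + (1 - 1*4) = 2 + (1 - 4) = 2 - 3 = -1)
Q(X) = (3 + X)*(16 + X) (Q(X) = (X + 3)*(X + 16) = (3 + X)*(16 + X))
-14523 - ((13679 + 15173) + Q(21)) = -14523 - ((13679 + 15173) + (48 + 21² + 19*21)) = -14523 - (28852 + (48 + 441 + 399)) = -14523 - (28852 + 888) = -14523 - 1*29740 = -14523 - 29740 = -44263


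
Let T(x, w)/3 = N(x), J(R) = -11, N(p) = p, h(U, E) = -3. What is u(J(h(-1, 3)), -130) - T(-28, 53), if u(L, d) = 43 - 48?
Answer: 79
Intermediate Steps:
u(L, d) = -5
T(x, w) = 3*x
u(J(h(-1, 3)), -130) - T(-28, 53) = -5 - 3*(-28) = -5 - 1*(-84) = -5 + 84 = 79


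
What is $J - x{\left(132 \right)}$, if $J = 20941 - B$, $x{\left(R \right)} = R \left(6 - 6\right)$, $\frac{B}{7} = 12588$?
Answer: $-67175$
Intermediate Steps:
$B = 88116$ ($B = 7 \cdot 12588 = 88116$)
$x{\left(R \right)} = 0$ ($x{\left(R \right)} = R 0 = 0$)
$J = -67175$ ($J = 20941 - 88116 = -67175$)
$J - x{\left(132 \right)} = -67175 - 0 = -67175 + 0 = -67175$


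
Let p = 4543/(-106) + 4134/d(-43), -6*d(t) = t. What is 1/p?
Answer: 4558/2433875 ≈ 0.0018727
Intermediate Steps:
d(t) = -t/6
p = 2433875/4558 (p = 4543/(-106) + 4134/((-1/6*(-43))) = 4543*(-1/106) + 4134/(43/6) = -4543/106 + 4134*(6/43) = -4543/106 + 24804/43 = 2433875/4558 ≈ 533.98)
1/p = 1/(2433875/4558) = 4558/2433875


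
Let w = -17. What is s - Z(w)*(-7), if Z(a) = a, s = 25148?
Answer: 25029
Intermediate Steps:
s - Z(w)*(-7) = 25148 - (-17)*(-7) = 25148 - 1*119 = 25148 - 119 = 25029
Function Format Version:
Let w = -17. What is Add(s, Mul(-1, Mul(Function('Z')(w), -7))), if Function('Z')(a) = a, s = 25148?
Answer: 25029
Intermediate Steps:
Add(s, Mul(-1, Mul(Function('Z')(w), -7))) = Add(25148, Mul(-1, Mul(-17, -7))) = Add(25148, Mul(-1, 119)) = Add(25148, -119) = 25029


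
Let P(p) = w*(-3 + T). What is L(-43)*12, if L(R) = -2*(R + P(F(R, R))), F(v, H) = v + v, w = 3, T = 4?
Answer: 960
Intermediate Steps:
F(v, H) = 2*v
P(p) = 3 (P(p) = 3*(-3 + 4) = 3*1 = 3)
L(R) = -6 - 2*R (L(R) = -2*(R + 3) = -2*(3 + R) = -6 - 2*R)
L(-43)*12 = (-6 - 2*(-43))*12 = (-6 + 86)*12 = 80*12 = 960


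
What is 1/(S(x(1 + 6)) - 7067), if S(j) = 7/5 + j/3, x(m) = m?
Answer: -15/105949 ≈ -0.00014158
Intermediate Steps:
S(j) = 7/5 + j/3 (S(j) = 7*(⅕) + j*(⅓) = 7/5 + j/3)
1/(S(x(1 + 6)) - 7067) = 1/((7/5 + (1 + 6)/3) - 7067) = 1/((7/5 + (⅓)*7) - 7067) = 1/((7/5 + 7/3) - 7067) = 1/(56/15 - 7067) = 1/(-105949/15) = -15/105949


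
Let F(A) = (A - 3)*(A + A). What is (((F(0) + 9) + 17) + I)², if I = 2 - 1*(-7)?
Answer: 1225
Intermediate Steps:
F(A) = 2*A*(-3 + A) (F(A) = (-3 + A)*(2*A) = 2*A*(-3 + A))
I = 9 (I = 2 + 7 = 9)
(((F(0) + 9) + 17) + I)² = (((2*0*(-3 + 0) + 9) + 17) + 9)² = (((2*0*(-3) + 9) + 17) + 9)² = (((0 + 9) + 17) + 9)² = ((9 + 17) + 9)² = (26 + 9)² = 35² = 1225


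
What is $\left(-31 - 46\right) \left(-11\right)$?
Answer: $847$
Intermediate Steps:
$\left(-31 - 46\right) \left(-11\right) = \left(-77\right) \left(-11\right) = 847$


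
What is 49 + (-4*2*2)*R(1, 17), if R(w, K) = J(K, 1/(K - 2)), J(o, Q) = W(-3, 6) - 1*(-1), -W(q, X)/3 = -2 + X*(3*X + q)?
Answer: 4257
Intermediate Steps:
W(q, X) = 6 - 3*X*(q + 3*X) (W(q, X) = -3*(-2 + X*(3*X + q)) = -3*(-2 + X*(q + 3*X)) = 6 - 3*X*(q + 3*X))
J(o, Q) = -263 (J(o, Q) = (6 - 9*6² - 3*6*(-3)) - 1*(-1) = (6 - 9*36 + 54) + 1 = (6 - 324 + 54) + 1 = -264 + 1 = -263)
R(w, K) = -263
49 + (-4*2*2)*R(1, 17) = 49 + (-4*2*2)*(-263) = 49 - 8*2*(-263) = 49 - 16*(-263) = 49 + 4208 = 4257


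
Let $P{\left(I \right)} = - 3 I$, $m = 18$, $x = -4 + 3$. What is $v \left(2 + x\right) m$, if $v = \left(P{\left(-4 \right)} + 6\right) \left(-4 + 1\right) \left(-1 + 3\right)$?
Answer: $-1944$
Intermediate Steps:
$x = -1$
$v = -108$ ($v = \left(\left(-3\right) \left(-4\right) + 6\right) \left(-4 + 1\right) \left(-1 + 3\right) = \left(12 + 6\right) \left(\left(-3\right) 2\right) = 18 \left(-6\right) = -108$)
$v \left(2 + x\right) m = - 108 \left(2 - 1\right) 18 = \left(-108\right) 1 \cdot 18 = \left(-108\right) 18 = -1944$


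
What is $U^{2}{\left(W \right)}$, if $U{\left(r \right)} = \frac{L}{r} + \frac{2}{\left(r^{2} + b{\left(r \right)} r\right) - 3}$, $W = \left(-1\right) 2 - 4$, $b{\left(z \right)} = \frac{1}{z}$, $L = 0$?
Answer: $\frac{1}{289} \approx 0.0034602$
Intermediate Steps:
$W = -6$ ($W = -2 - 4 = -6$)
$U{\left(r \right)} = \frac{2}{-2 + r^{2}}$ ($U{\left(r \right)} = \frac{0}{r} + \frac{2}{\left(r^{2} + \frac{r}{r}\right) - 3} = 0 + \frac{2}{\left(r^{2} + 1\right) - 3} = 0 + \frac{2}{\left(1 + r^{2}\right) - 3} = 0 + \frac{2}{-2 + r^{2}} = \frac{2}{-2 + r^{2}}$)
$U^{2}{\left(W \right)} = \left(\frac{2}{-2 + \left(-6\right)^{2}}\right)^{2} = \left(\frac{2}{-2 + 36}\right)^{2} = \left(\frac{2}{34}\right)^{2} = \left(2 \cdot \frac{1}{34}\right)^{2} = \left(\frac{1}{17}\right)^{2} = \frac{1}{289}$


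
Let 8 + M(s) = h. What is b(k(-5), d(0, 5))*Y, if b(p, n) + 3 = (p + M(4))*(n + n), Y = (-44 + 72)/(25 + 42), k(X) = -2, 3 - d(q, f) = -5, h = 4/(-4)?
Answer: -5012/67 ≈ -74.806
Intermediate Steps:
h = -1 (h = 4*(-1/4) = -1)
d(q, f) = 8 (d(q, f) = 3 - 1*(-5) = 3 + 5 = 8)
M(s) = -9 (M(s) = -8 - 1 = -9)
Y = 28/67 ≈ 0.41791
b(p, n) = -3 + 2*n*(-9 + p) (b(p, n) = -3 + (p - 9)*(n + n) = -3 + (-9 + p)*(2*n) = -3 + 2*n*(-9 + p))
b(k(-5), d(0, 5))*Y = (-3 - 18*8 + 2*8*(-2))*(28/67) = (-3 - 144 - 32)*(28/67) = -179*28/67 = -5012/67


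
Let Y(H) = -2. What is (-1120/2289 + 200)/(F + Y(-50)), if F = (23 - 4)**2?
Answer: 65240/117393 ≈ 0.55574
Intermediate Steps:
F = 361 (F = 19**2 = 361)
(-1120/2289 + 200)/(F + Y(-50)) = (-1120/2289 + 200)/(361 - 2) = (-1120*1/2289 + 200)/359 = (-160/327 + 200)*(1/359) = (65240/327)*(1/359) = 65240/117393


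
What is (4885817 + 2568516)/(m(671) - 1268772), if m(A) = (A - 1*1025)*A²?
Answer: -7454333/160654086 ≈ -0.046400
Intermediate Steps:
m(A) = A²*(-1025 + A) (m(A) = (A - 1025)*A² = (-1025 + A)*A² = A²*(-1025 + A))
(4885817 + 2568516)/(m(671) - 1268772) = (4885817 + 2568516)/(671²*(-1025 + 671) - 1268772) = 7454333/(450241*(-354) - 1268772) = 7454333/(-159385314 - 1268772) = 7454333/(-160654086) = 7454333*(-1/160654086) = -7454333/160654086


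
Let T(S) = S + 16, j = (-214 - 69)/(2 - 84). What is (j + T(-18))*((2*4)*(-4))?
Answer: -1904/41 ≈ -46.439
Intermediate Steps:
j = 283/82 (j = -283/(-82) = -283*(-1/82) = 283/82 ≈ 3.4512)
T(S) = 16 + S
(j + T(-18))*((2*4)*(-4)) = (283/82 + (16 - 18))*((2*4)*(-4)) = (283/82 - 2)*(8*(-4)) = (119/82)*(-32) = -1904/41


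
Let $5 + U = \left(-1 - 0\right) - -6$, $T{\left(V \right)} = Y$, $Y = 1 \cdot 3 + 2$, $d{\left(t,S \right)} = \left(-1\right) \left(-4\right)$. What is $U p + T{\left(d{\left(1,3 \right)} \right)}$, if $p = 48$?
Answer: $5$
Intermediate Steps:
$d{\left(t,S \right)} = 4$
$Y = 5$ ($Y = 3 + 2 = 5$)
$T{\left(V \right)} = 5$
$U = 0$ ($U = -5 - -5 = -5 + \left(\left(-1 + 0\right) + 6\right) = -5 + \left(-1 + 6\right) = -5 + 5 = 0$)
$U p + T{\left(d{\left(1,3 \right)} \right)} = 0 \cdot 48 + 5 = 0 + 5 = 5$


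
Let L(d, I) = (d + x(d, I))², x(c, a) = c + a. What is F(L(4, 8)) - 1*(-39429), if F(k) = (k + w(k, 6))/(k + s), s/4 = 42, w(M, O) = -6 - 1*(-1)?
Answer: 16718147/424 ≈ 39430.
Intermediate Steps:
w(M, O) = -5 (w(M, O) = -6 + 1 = -5)
s = 168 (s = 4*42 = 168)
x(c, a) = a + c
L(d, I) = (I + 2*d)² (L(d, I) = (d + (I + d))² = (I + 2*d)²)
F(k) = (-5 + k)/(168 + k) (F(k) = (k - 5)/(k + 168) = (-5 + k)/(168 + k))
F(L(4, 8)) - 1*(-39429) = (-5 + (8 + 2*4)²)/(168 + (8 + 2*4)²) - 1*(-39429) = (-5 + (8 + 8)²)/(168 + (8 + 8)²) + 39429 = (-5 + 16²)/(168 + 16²) + 39429 = (-5 + 256)/(168 + 256) + 39429 = 251/424 + 39429 = 16718147/424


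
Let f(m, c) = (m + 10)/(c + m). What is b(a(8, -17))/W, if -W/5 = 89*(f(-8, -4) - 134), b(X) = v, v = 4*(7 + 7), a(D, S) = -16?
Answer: 48/51175 ≈ 0.00093796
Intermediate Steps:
f(m, c) = (10 + m)/(c + m)
v = 56 (v = 4*14 = 56)
b(X) = 56
W = 358225/6 (W = -445*((10 - 8)/(-4 - 8) - 134) = -445*(2/(-12) - 134) = -445*(-1/12*2 - 134) = -445*(-1/6 - 134) = -445*(-805)/6 = -5*(-71645/6) = 358225/6 ≈ 59704.)
b(a(8, -17))/W = 56/(358225/6) = 56*(6/358225) = 48/51175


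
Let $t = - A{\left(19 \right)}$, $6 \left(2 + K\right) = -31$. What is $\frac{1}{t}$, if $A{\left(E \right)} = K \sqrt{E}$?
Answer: $\frac{6 \sqrt{19}}{817} \approx 0.032012$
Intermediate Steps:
$K = - \frac{43}{6}$ ($K = -2 + \frac{1}{6} \left(-31\right) = -2 - \frac{31}{6} = - \frac{43}{6} \approx -7.1667$)
$A{\left(E \right)} = - \frac{43 \sqrt{E}}{6}$
$t = \frac{43 \sqrt{19}}{6}$ ($t = - \frac{\left(-43\right) \sqrt{19}}{6} = \frac{43 \sqrt{19}}{6} \approx 31.239$)
$\frac{1}{t} = \frac{1}{\frac{43}{6} \sqrt{19}} = \frac{6 \sqrt{19}}{817}$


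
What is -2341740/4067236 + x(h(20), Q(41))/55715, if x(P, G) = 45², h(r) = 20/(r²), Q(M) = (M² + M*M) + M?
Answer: -6111694560/11330302687 ≈ -0.53941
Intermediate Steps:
Q(M) = M + 2*M² (Q(M) = (M² + M²) + M = 2*M² + M = M + 2*M²)
h(r) = 20/r²
x(P, G) = 2025
-2341740/4067236 + x(h(20), Q(41))/55715 = -2341740/4067236 + 2025/55715 = -2341740*1/4067236 + 2025*(1/55715) = -585435/1016809 + 405/11143 = -6111694560/11330302687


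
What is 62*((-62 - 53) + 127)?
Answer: 744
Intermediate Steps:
62*((-62 - 53) + 127) = 62*(-115 + 127) = 62*12 = 744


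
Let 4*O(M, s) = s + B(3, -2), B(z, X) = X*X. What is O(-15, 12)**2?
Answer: 16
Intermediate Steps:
B(z, X) = X**2
O(M, s) = 1 + s/4 (O(M, s) = (s + (-2)**2)/4 = (s + 4)/4 = (4 + s)/4 = 1 + s/4)
O(-15, 12)**2 = (1 + (1/4)*12)**2 = (1 + 3)**2 = 4**2 = 16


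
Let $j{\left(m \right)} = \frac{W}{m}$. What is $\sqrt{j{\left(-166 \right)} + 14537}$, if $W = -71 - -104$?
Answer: $\frac{\sqrt{400576094}}{166} \approx 120.57$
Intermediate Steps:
$W = 33$ ($W = -71 + 104 = 33$)
$j{\left(m \right)} = \frac{33}{m}$
$\sqrt{j{\left(-166 \right)} + 14537} = \sqrt{\frac{33}{-166} + 14537} = \sqrt{33 \left(- \frac{1}{166}\right) + 14537} = \sqrt{- \frac{33}{166} + 14537} = \sqrt{\frac{2413109}{166}} = \frac{\sqrt{400576094}}{166}$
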